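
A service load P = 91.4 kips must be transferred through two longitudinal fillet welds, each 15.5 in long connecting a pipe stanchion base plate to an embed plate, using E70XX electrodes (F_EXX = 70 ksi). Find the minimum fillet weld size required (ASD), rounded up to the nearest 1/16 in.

Total weld length L = 31 in.
Required throat t_e = P × Ω / (0.6 F_EXX × L) = 91.4 × 2.0 / (0.6 × 70 × 31) = 0.1404 in.
Required leg w = t_e / 0.707 = 0.1986 in → use 1/4 in.

w = 1/4 in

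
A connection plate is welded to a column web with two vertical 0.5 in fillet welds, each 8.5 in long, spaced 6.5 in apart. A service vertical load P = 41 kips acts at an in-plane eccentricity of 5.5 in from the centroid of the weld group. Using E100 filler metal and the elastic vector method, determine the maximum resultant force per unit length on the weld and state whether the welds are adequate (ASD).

f_max ≈ 6.06 kip/in; adequate

E100XX → F_EXX = 100 ksi.
Total weld length L_w = 17 in. Treat welds as unit-width lines.
Polar moment about centroid: J = 2[d³/12 + d(b/2)²] = 2[8.5³/12 + 8.5×3.25²] = 281.9 in³.
Direct shear f_v = P/L_w = 41 / 17 = 2.412 kip/in (vertical).
Torsion M = P·e = 41 × 5.5 = 225.5 kip·in.
Critical point at (x, y) = (3.25, 4.25) from centroid. f_tx = M·y/J = 3.399 kip/in; f_ty = M·x/J = 2.6 kip/in.
Resultant f_max = √[f_tx² + (f_v + f_ty)²] = √[3.399² + (2.412 + 2.6)²] = 6.056 kip/in.
Capacity per unit length: r_n/Ω = (1/2.0) × 0.6 × 100 × (0.707 × 0.5) = 10.6 kip/in.
6.056 ≤ 10.6 → adequate.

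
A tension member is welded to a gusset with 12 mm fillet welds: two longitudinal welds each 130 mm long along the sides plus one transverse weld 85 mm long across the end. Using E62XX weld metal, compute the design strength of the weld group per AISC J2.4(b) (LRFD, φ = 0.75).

φR_n ≈ 825 kN

E62XX → F_EXX = 620 MPa.
t_e = 0.707 × 12 = 8.484 mm.
R_nwl = 0.6 × 620 × 8.484 × 260 × 10⁻³ = 820.6 kN (longitudinal, 2 welds).
R_nwt = 0.6 × 620 × 8.484 × 85 × 10⁻³ = 268.3 kN (transverse, base value).
(i) R_nwl + R_nwt = 1089 kN; (ii) 0.85 R_nwl + 1.5 R_nwt = 1100 kN.
R_n = max = 1100 kN [governs: (ii)]; φR_n = 824.9 kN.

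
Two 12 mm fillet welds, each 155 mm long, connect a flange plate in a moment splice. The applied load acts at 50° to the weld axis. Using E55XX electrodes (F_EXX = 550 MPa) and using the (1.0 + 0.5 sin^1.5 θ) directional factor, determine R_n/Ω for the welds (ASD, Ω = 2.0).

R_n/Ω ≈ 579 kN

t_e = 0.707 × 12 = 8.484 mm; A_we = 8.484 × 310 = 2630 mm².
Directional factor: 1.0 + 0.5 sin^1.5(50°) = 1.335.
F_nw = 0.6 × 550 × 1.335 = 440.6 MPa.
R_n/Ω = (440.6 × 2630) / 2.0 × 10⁻³ = 579.4 kN.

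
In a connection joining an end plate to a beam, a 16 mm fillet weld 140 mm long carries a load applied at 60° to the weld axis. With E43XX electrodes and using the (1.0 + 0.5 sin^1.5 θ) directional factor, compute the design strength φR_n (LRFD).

φR_n ≈ 430 kN

E43XX → F_EXX = 430 MPa.
t_e = 0.707 × 16 = 11.31 mm; A_we = 11.31 × 140 = 1584 mm².
Directional factor: 1.0 + 0.5 sin^1.5(60°) = 1.403.
F_nw = 0.6 × 430 × 1.403 = 362 MPa.
φR_n = 0.75 × 362 × 1584 × 10⁻³ = 429.9 kN.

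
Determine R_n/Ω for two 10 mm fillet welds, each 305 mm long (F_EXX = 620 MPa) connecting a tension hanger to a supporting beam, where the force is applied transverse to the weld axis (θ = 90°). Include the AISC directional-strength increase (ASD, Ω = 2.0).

t_e = 0.707 × 10 = 7.07 mm; A_we = 7.07 × 610 = 4313 mm².
Directional factor: 1.0 + 0.5 sin^1.5(90°) = 1.5.
F_nw = 0.6 × 620 × 1.5 = 558 MPa.
R_n/Ω = (558 × 4313) / 2.0 × 10⁻³ = 1203 kN.

R_n/Ω ≈ 1200 kN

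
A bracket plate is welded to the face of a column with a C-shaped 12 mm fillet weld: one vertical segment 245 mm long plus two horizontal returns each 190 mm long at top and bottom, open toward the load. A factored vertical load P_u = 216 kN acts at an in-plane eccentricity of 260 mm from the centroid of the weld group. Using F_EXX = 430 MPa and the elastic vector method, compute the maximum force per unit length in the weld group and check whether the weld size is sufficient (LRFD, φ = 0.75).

Total weld length L_w = 625 mm. Treat welds as unit-width lines.
Centroid: x̄ = 2×190×95 / 625 = 57.76 mm from the vertical weld.
Polar moment about centroid: J = I_x + I_y = [245³/12 + 2×190×122.5²] + [245×57.76² + 2(190³/12 + 190×37.24²)] = 9415000 mm³.
Direct shear f_v = P/L_w = 216×10³ / 625 = 345.6 N/mm (vertical).
Torsion M = P·e = 216×10³ × 260 = 56160000 N·mm.
Critical point at (x, y) = (132.2, 122.5) from centroid. f_tx = M·y/J = 730.7 N/mm; f_ty = M·x/J = 788.8 N/mm.
Resultant f_max = √[f_tx² + (f_v + f_ty)²] = √[730.7² + (345.6 + 788.8)²] = 1349 N/mm.
Capacity per unit length: φr_n = 0.75 × 0.6 × 430 × (0.707 × 12) = 1642 N/mm.
1349 ≤ 1642 → adequate.

f_max ≈ 1350 N/mm; adequate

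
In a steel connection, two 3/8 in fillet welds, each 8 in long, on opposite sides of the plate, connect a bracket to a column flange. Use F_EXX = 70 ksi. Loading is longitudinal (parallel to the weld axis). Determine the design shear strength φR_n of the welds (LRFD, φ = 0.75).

Effective throat t_e = 0.707 × 0.375 = 0.2651 in.
Total length L = 16 in; A_we = 0.2651 × 16 = 4.242 in².
F_nw = 0.6 F_EXX = 0.6 × 70 = 42 ksi.
φR_n = 0.75 × 42 × 4.242 = 133.6 kip.

φR_n ≈ 134 kip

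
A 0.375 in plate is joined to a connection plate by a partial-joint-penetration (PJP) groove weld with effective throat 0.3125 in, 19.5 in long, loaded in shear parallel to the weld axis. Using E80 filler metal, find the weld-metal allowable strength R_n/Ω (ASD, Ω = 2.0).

R_n/Ω ≈ 146 kips

E80XX → F_EXX = 80 ksi.
Effective throat (given) t_e = 0.3125 in.
A_we = 0.3125 × 19.5 = 6.094 in².
F_nw = 0.6 F_EXX = 48 ksi.
R_n/Ω = (48 × 6.094) / 2.0 = 146.2 kips.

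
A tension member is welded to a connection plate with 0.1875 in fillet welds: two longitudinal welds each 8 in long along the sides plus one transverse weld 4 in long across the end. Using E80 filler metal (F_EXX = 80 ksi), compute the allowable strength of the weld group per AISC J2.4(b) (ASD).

t_e = 0.707 × 0.1875 = 0.1326 in.
R_nwl = 0.6 × 80 × 0.1326 × 16 = 101.8 kip (longitudinal, 2 welds).
R_nwt = 0.6 × 80 × 0.1326 × 4 = 25.45 kip (transverse, base value).
(i) R_nwl + R_nwt = 127.3 kip; (ii) 0.85 R_nwl + 1.5 R_nwt = 124.7 kip.
R_n = max = 127.3 kip [governs: (i)]; R_n/Ω = 63.63 kip.

R_n/Ω ≈ 63.6 kip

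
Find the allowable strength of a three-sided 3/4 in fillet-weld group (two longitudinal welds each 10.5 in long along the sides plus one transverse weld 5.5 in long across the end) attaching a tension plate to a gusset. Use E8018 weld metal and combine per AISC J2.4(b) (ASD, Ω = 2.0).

E80XX → F_EXX = 80 ksi.
t_e = 0.707 × 0.75 = 0.5302 in.
R_nwl = 0.6 × 80 × 0.5302 × 21 = 534.5 kip (longitudinal, 2 welds).
R_nwt = 0.6 × 80 × 0.5302 × 5.5 = 140 kip (transverse, base value).
(i) R_nwl + R_nwt = 674.5 kip; (ii) 0.85 R_nwl + 1.5 R_nwt = 664.3 kip.
R_n = max = 674.5 kip [governs: (i)]; R_n/Ω = 337.2 kip.

R_n/Ω ≈ 337 kip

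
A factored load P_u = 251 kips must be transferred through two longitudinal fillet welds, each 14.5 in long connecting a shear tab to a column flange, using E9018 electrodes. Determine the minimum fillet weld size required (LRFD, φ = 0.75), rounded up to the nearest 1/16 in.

w = 5/16 in

E90XX → F_EXX = 90 ksi.
Total weld length L = 29 in.
Required throat t_e = P_u / (φ × 0.6 F_EXX × L) = 251 / (0.75 × 0.6 × 90 × 29) = 0.2137 in.
Required leg w = t_e / 0.707 = 0.3023 in → use 5/16 in.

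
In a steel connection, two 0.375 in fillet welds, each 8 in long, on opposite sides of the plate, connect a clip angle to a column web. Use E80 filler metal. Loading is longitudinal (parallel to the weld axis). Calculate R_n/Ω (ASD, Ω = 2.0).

E80XX → F_EXX = 80 ksi.
Effective throat t_e = 0.707 × 0.375 = 0.2651 in.
Total length L = 16 in; A_we = 0.2651 × 16 = 4.242 in².
F_nw = 0.6 F_EXX = 0.6 × 80 = 48 ksi.
R_n = 48 × 4.242 = 203.6 kip; R_n/Ω = 203.6/2.0 = 101.8 kip.

R_n/Ω ≈ 102 kip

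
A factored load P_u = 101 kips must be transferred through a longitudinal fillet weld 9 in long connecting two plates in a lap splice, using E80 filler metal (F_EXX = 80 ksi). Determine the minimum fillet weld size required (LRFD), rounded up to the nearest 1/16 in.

w = 1/2 in

Total weld length L = 9 in.
Required throat t_e = P_u / (φ × 0.6 F_EXX × L) = 101 / (0.75 × 0.6 × 80 × 9) = 0.3117 in.
Required leg w = t_e / 0.707 = 0.4409 in → use 1/2 in.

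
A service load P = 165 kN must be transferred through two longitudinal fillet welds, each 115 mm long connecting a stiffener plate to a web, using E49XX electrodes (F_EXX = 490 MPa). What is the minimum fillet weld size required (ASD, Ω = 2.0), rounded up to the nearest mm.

w = 7 mm

Total weld length L = 230 mm.
Required throat t_e = P × Ω / (0.6 F_EXX × L) = 165 × 2.0 / (0.6 × 490 × 230 × 10⁻³) = 4.88 mm.
Required leg w = t_e / 0.707 = 6.903 mm → use 7 mm.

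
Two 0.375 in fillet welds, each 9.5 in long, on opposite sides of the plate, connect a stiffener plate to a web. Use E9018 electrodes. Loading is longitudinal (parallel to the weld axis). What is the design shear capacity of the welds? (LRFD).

E90XX → F_EXX = 90 ksi.
Effective throat t_e = 0.707 × 0.375 = 0.2651 in.
Total length L = 19 in; A_we = 0.2651 × 19 = 5.037 in².
F_nw = 0.6 F_EXX = 0.6 × 90 = 54 ksi.
φR_n = 0.75 × 54 × 5.037 = 204 kips.

φR_n ≈ 204 kips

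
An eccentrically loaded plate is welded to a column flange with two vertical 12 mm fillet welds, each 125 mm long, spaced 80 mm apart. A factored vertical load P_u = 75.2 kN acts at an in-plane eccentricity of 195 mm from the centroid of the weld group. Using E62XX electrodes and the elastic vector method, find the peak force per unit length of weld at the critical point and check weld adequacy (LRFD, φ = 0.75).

f_max ≈ 1680 N/mm; adequate

E62XX → F_EXX = 620 MPa.
Total weld length L_w = 250 mm. Treat welds as unit-width lines.
Polar moment about centroid: J = 2[d³/12 + d(b/2)²] = 2[125³/12 + 125×40²] = 725500 mm³.
Direct shear f_v = P/L_w = 75.2×10³ / 250 = 300.8 N/mm (vertical).
Torsion M = P·e = 75.2×10³ × 195 = 14664000 N·mm.
Critical point at (x, y) = (40, 62.5) from centroid. f_tx = M·y/J = 1263 N/mm; f_ty = M·x/J = 808.5 N/mm.
Resultant f_max = √[f_tx² + (f_v + f_ty)²] = √[1263² + (300.8 + 808.5)²] = 1681 N/mm.
Capacity per unit length: φr_n = 0.75 × 0.6 × 620 × (0.707 × 12) = 2367 N/mm.
1681 ≤ 2367 → adequate.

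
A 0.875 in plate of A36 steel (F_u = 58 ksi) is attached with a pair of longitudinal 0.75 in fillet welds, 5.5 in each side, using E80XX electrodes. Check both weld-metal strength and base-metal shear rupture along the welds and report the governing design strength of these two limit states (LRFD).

E80XX → F_EXX = 80 ksi.
t_e = 0.707 × 0.75 = 0.5302 in; L = 11 in.
Weld metal: φR_n = 0.75 × 0.6 × 80 × 0.5302 × 11 = 210 kips.
Base metal (shear rupture): φR_n = 0.75 × 0.6 × 58 × 0.875 × 11 = 251.2 kips.
Governing: weld metal.

φR_n ≈ 210 kips (weld metal governs)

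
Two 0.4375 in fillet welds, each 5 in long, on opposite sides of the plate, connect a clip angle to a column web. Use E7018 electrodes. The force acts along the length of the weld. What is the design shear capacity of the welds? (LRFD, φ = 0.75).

E70XX → F_EXX = 70 ksi.
Effective throat t_e = 0.707 × 0.4375 = 0.3093 in.
Total length L = 10 in; A_we = 0.3093 × 10 = 3.093 in².
F_nw = 0.6 F_EXX = 0.6 × 70 = 42 ksi.
φR_n = 0.75 × 42 × 3.093 = 97.43 kips.

φR_n ≈ 97.4 kips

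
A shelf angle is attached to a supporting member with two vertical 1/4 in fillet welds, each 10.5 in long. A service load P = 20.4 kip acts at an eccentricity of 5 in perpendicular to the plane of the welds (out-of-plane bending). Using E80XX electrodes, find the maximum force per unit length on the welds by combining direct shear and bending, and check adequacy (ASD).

E80XX → F_EXX = 80 ksi.
L_w = 2 × 10.5 = 21 in; section modulus (unit throat) S = 2 × L²/6 = 36.75 in².
Direct shear f_v = P/L_w = 20.4/21 = 0.9714 kip/in.
Moment M = P × e = 20.4 × 5 = 102 kip·in; bending f_b = M/S = 2.776 kip/in.
f_max = √(f_v² + f_b²) = √(0.9714² + 2.776²) = 2.941 kip/in.
r_n/Ω = (1/2.0) × 0.6 × 80 × (0.707 × 0.25) = 4.242 kip/in → adequate.

f_max ≈ 2.94 kip/in; adequate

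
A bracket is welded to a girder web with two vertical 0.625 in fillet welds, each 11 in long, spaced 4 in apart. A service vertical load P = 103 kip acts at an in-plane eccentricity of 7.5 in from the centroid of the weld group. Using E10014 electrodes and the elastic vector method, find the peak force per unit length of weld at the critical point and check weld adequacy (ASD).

E100XX → F_EXX = 100 ksi.
Total weld length L_w = 22 in. Treat welds as unit-width lines.
Polar moment about centroid: J = 2[d³/12 + d(b/2)²] = 2[11³/12 + 11×2²] = 309.8 in³.
Direct shear f_v = P/L_w = 103 / 22 = 4.682 kip/in (vertical).
Torsion M = P·e = 103 × 7.5 = 772.5 kip·in.
Critical point at (x, y) = (2, 5.5) from centroid. f_tx = M·y/J = 13.71 kip/in; f_ty = M·x/J = 4.987 kip/in.
Resultant f_max = √[f_tx² + (f_v + f_ty)²] = √[13.71² + (4.682 + 4.987)²] = 16.78 kip/in.
Capacity per unit length: r_n/Ω = (1/2.0) × 0.6 × 100 × (0.707 × 0.625) = 13.26 kip/in.
16.78 > 13.26 → NOT adequate.

f_max ≈ 16.8 kip/in; NOT adequate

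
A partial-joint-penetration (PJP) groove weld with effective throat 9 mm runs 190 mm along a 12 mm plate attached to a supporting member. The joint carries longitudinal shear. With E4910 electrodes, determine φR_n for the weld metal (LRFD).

φR_n ≈ 377 kN

E49XX → F_EXX = 490 MPa.
Effective throat (given) t_e = 9 mm.
A_we = 9 × 190 = 1710 mm².
F_nw = 0.6 F_EXX = 294 MPa.
φR_n = 0.75 × 294 × 1710 × 10⁻³ = 377.1 kN.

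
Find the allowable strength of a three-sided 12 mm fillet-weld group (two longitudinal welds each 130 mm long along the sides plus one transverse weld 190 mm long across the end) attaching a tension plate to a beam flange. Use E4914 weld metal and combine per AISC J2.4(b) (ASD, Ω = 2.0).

E49XX → F_EXX = 490 MPa.
t_e = 0.707 × 12 = 8.484 mm.
R_nwl = 0.6 × 490 × 8.484 × 260 × 10⁻³ = 648.5 kN (longitudinal, 2 welds).
R_nwt = 0.6 × 490 × 8.484 × 190 × 10⁻³ = 473.9 kN (transverse, base value).
(i) R_nwl + R_nwt = 1122 kN; (ii) 0.85 R_nwl + 1.5 R_nwt = 1262 kN.
R_n = max = 1262 kN [governs: (ii)]; R_n/Ω = 631.1 kN.

R_n/Ω ≈ 631 kN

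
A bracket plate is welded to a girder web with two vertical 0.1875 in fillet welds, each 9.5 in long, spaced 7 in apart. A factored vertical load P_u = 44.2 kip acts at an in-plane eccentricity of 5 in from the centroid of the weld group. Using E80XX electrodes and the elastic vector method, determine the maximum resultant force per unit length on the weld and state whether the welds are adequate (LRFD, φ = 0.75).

E80XX → F_EXX = 80 ksi.
Total weld length L_w = 19 in. Treat welds as unit-width lines.
Polar moment about centroid: J = 2[d³/12 + d(b/2)²] = 2[9.5³/12 + 9.5×3.5²] = 375.6 in³.
Direct shear f_v = P/L_w = 44.2 / 19 = 2.326 kip/in (vertical).
Torsion M = P·e = 44.2 × 5 = 221 kip·in.
Critical point at (x, y) = (3.5, 4.75) from centroid. f_tx = M·y/J = 2.795 kip/in; f_ty = M·x/J = 2.059 kip/in.
Resultant f_max = √[f_tx² + (f_v + f_ty)²] = √[2.795² + (2.326 + 2.059)²] = 5.2 kip/in.
Capacity per unit length: φr_n = 0.75 × 0.6 × 80 × (0.707 × 0.1875) = 4.772 kip/in.
5.2 > 4.772 → NOT adequate.

f_max ≈ 5.2 kip/in; NOT adequate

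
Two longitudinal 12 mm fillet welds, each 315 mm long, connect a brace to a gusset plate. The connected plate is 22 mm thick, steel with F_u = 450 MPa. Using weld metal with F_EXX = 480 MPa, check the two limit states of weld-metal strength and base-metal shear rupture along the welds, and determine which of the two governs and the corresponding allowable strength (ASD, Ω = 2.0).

R_n/Ω ≈ 770 kN (weld metal governs)

t_e = 0.707 × 12 = 8.484 mm; L = 630 mm.
Weld metal: R_n/Ω = (1/2.0) × 0.6 × 480 × 8.484 × 630 × 10⁻³ = 769.7 kN.
Base metal (shear rupture): R_n/Ω = (1/2.0) × 0.6 × 450 × 22 × 630 × 10⁻³ = 1871 kN.
Governing: weld metal.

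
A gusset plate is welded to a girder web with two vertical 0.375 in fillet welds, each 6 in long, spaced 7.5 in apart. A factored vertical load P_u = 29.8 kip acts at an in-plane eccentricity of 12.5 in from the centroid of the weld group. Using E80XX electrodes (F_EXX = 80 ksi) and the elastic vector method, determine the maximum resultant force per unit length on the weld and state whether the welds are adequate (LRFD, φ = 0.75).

f_max ≈ 10.8 kip/in; NOT adequate

Total weld length L_w = 12 in. Treat welds as unit-width lines.
Polar moment about centroid: J = 2[d³/12 + d(b/2)²] = 2[6³/12 + 6×3.75²] = 204.8 in³.
Direct shear f_v = P/L_w = 29.8 / 12 = 2.483 kip/in (vertical).
Torsion M = P·e = 29.8 × 12.5 = 372.5 kip·in.
Critical point at (x, y) = (3.75, 3) from centroid. f_tx = M·y/J = 5.458 kip/in; f_ty = M·x/J = 6.822 kip/in.
Resultant f_max = √[f_tx² + (f_v + f_ty)²] = √[5.458² + (2.483 + 6.822)²] = 10.79 kip/in.
Capacity per unit length: φr_n = 0.75 × 0.6 × 80 × (0.707 × 0.375) = 9.544 kip/in.
10.79 > 9.544 → NOT adequate.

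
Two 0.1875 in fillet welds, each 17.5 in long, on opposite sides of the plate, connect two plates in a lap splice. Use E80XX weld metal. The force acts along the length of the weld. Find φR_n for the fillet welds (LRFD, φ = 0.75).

φR_n ≈ 167 kips

E80XX → F_EXX = 80 ksi.
Effective throat t_e = 0.707 × 0.1875 = 0.1326 in.
Total length L = 35 in; A_we = 0.1326 × 35 = 4.64 in².
F_nw = 0.6 F_EXX = 0.6 × 80 = 48 ksi.
φR_n = 0.75 × 48 × 4.64 = 167 kips.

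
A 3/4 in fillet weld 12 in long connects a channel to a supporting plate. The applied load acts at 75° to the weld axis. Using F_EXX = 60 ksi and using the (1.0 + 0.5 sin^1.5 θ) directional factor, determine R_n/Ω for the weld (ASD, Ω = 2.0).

R_n/Ω ≈ 169 kips

t_e = 0.707 × 0.75 = 0.5302 in; A_we = 0.5302 × 12 = 6.363 in².
Directional factor: 1.0 + 0.5 sin^1.5(75°) = 1.475.
F_nw = 0.6 × 60 × 1.475 = 53.09 ksi.
R_n/Ω = (53.09 × 6.363) / 2.0 = 168.9 kips.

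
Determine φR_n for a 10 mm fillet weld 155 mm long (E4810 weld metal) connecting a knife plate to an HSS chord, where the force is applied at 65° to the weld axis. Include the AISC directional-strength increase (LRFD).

φR_n ≈ 339 kN

E48XX → F_EXX = 480 MPa.
t_e = 0.707 × 10 = 7.07 mm; A_we = 7.07 × 155 = 1096 mm².
Directional factor: 1.0 + 0.5 sin^1.5(65°) = 1.431.
F_nw = 0.6 × 480 × 1.431 = 412.2 MPa.
φR_n = 0.75 × 412.2 × 1096 × 10⁻³ = 338.8 kN.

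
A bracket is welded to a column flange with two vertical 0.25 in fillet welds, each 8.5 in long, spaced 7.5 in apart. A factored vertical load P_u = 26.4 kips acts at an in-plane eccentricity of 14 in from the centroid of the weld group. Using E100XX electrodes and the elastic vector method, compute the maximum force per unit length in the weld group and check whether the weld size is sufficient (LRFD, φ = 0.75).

E100XX → F_EXX = 100 ksi.
Total weld length L_w = 17 in. Treat welds as unit-width lines.
Polar moment about centroid: J = 2[d³/12 + d(b/2)²] = 2[8.5³/12 + 8.5×3.75²] = 341.4 in³.
Direct shear f_v = P/L_w = 26.4 / 17 = 1.553 kip/in (vertical).
Torsion M = P·e = 26.4 × 14 = 369.6 kip·in.
Critical point at (x, y) = (3.75, 4.25) from centroid. f_tx = M·y/J = 4.601 kip/in; f_ty = M·x/J = 4.06 kip/in.
Resultant f_max = √[f_tx² + (f_v + f_ty)²] = √[4.601² + (1.553 + 4.06)²] = 7.257 kip/in.
Capacity per unit length: φr_n = 0.75 × 0.6 × 100 × (0.707 × 0.25) = 7.954 kip/in.
7.257 ≤ 7.954 → adequate.

f_max ≈ 7.26 kip/in; adequate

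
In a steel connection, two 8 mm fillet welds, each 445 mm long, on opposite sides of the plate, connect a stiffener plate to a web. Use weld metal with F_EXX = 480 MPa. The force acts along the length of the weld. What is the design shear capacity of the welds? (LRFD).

Effective throat t_e = 0.707 × 8 = 5.656 mm.
Total length L = 890 mm; A_we = 5.656 × 890 = 5034 mm².
F_nw = 0.6 F_EXX = 0.6 × 480 = 288 MPa.
φR_n = 0.75 × 288 × 5034 × 10⁻³ = 1087 kN.

φR_n ≈ 1090 kN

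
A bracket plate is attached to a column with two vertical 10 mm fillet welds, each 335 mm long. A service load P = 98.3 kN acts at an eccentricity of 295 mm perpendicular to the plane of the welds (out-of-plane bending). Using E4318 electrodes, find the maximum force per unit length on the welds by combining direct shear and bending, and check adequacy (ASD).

f_max ≈ 789 N/mm; adequate

E43XX → F_EXX = 430 MPa.
L_w = 2 × 335 = 670 mm; section modulus (unit throat) S = 2 × L²/6 = 37410 mm².
Direct shear f_v = P/L_w = 98.3×10³/670 = 146.7 N/mm.
Moment M = P × e = 98.3×10³ × 295 = 28998000 N·mm; bending f_b = M/S = 775.2 N/mm.
f_max = √(f_v² + f_b²) = √(146.7² + 775.2²) = 789 N/mm.
r_n/Ω = (1/2.0) × 0.6 × 430 × (0.707 × 10) = 912 N/mm → adequate.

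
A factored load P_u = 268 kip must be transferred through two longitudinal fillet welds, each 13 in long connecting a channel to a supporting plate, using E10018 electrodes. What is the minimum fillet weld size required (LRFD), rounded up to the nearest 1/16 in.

E100XX → F_EXX = 100 ksi.
Total weld length L = 26 in.
Required throat t_e = P_u / (φ × 0.6 F_EXX × L) = 268 / (0.75 × 0.6 × 100 × 26) = 0.2291 in.
Required leg w = t_e / 0.707 = 0.324 in → use 3/8 in.

w = 3/8 in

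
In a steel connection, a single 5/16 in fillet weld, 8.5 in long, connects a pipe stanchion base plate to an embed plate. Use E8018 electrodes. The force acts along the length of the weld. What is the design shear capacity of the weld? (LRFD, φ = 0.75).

φR_n ≈ 67.6 kips

E80XX → F_EXX = 80 ksi.
Effective throat t_e = 0.707 × 0.3125 = 0.2209 in.
Total length L = 8.5 in; A_we = 0.2209 × 8.5 = 1.878 in².
F_nw = 0.6 F_EXX = 0.6 × 80 = 48 ksi.
φR_n = 0.75 × 48 × 1.878 = 67.61 kips.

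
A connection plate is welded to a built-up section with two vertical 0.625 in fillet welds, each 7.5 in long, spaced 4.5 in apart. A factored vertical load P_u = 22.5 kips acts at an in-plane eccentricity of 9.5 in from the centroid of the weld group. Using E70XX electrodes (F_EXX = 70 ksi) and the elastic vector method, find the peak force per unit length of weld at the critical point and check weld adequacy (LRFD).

Total weld length L_w = 15 in. Treat welds as unit-width lines.
Polar moment about centroid: J = 2[d³/12 + d(b/2)²] = 2[7.5³/12 + 7.5×2.25²] = 146.2 in³.
Direct shear f_v = P/L_w = 22.5 / 15 = 1.5 kip/in (vertical).
Torsion M = P·e = 22.5 × 9.5 = 213.75 kip·in.
Critical point at (x, y) = (2.25, 3.75) from centroid. f_tx = M·y/J = 5.481 kip/in; f_ty = M·x/J = 3.288 kip/in.
Resultant f_max = √[f_tx² + (f_v + f_ty)²] = √[5.481² + (1.5 + 3.288)²] = 7.278 kip/in.
Capacity per unit length: φr_n = 0.75 × 0.6 × 70 × (0.707 × 0.625) = 13.92 kip/in.
7.278 ≤ 13.92 → adequate.

f_max ≈ 7.28 kip/in; adequate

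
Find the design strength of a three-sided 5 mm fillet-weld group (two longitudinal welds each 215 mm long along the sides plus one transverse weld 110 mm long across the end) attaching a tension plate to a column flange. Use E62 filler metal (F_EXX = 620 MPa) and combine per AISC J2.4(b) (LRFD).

φR_n ≈ 533 kN

t_e = 0.707 × 5 = 3.535 mm.
R_nwl = 0.6 × 620 × 3.535 × 430 × 10⁻³ = 565.5 kN (longitudinal, 2 welds).
R_nwt = 0.6 × 620 × 3.535 × 110 × 10⁻³ = 144.7 kN (transverse, base value).
(i) R_nwl + R_nwt = 710.1 kN; (ii) 0.85 R_nwl + 1.5 R_nwt = 697.6 kN.
R_n = max = 710.1 kN [governs: (i)]; φR_n = 532.6 kN.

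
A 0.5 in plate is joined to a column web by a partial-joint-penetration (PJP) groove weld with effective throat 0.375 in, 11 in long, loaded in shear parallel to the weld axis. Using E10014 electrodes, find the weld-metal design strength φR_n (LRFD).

E100XX → F_EXX = 100 ksi.
Effective throat (given) t_e = 0.375 in.
A_we = 0.375 × 11 = 4.125 in².
F_nw = 0.6 F_EXX = 60 ksi.
φR_n = 0.75 × 60 × 4.125 = 185.6 kip.

φR_n ≈ 186 kip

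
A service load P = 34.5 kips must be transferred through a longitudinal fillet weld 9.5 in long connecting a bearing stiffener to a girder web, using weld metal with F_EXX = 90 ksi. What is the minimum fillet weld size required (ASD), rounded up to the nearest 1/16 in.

Total weld length L = 9.5 in.
Required throat t_e = P × Ω / (0.6 F_EXX × L) = 34.5 × 2.0 / (0.6 × 90 × 9.5) = 0.1345 in.
Required leg w = t_e / 0.707 = 0.1902 in → use 1/4 in.

w = 1/4 in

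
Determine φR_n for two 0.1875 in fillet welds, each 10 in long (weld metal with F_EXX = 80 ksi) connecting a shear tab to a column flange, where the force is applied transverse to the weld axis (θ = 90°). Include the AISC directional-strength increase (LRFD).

t_e = 0.707 × 0.1875 = 0.1326 in; A_we = 0.1326 × 20 = 2.651 in².
Directional factor: 1.0 + 0.5 sin^1.5(90°) = 1.5.
F_nw = 0.6 × 80 × 1.5 = 72 ksi.
φR_n = 0.75 × 72 × 2.651 = 143.2 kips.

φR_n ≈ 143 kips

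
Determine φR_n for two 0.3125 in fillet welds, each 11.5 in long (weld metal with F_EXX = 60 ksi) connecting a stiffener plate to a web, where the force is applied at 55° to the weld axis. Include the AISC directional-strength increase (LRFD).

φR_n ≈ 188 kip

t_e = 0.707 × 0.3125 = 0.2209 in; A_we = 0.2209 × 23 = 5.082 in².
Directional factor: 1.0 + 0.5 sin^1.5(55°) = 1.371.
F_nw = 0.6 × 60 × 1.371 = 49.35 ksi.
φR_n = 0.75 × 49.35 × 5.082 = 188.1 kip.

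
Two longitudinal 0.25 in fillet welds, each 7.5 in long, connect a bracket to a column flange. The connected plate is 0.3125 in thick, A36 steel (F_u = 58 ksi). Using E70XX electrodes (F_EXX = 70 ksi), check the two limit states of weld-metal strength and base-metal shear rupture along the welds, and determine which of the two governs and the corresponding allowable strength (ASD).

R_n/Ω ≈ 55.7 kips (weld metal governs)

t_e = 0.707 × 0.25 = 0.1767 in; L = 15 in.
Weld metal: R_n/Ω = (1/2.0) × 0.6 × 70 × 0.1767 × 15 = 55.68 kips.
Base metal (shear rupture): R_n/Ω = (1/2.0) × 0.6 × 58 × 0.3125 × 15 = 81.56 kips.
Governing: weld metal.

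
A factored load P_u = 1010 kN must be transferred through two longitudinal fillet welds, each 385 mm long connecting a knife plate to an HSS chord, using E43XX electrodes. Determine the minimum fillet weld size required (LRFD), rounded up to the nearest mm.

w = 10 mm

E43XX → F_EXX = 430 MPa.
Total weld length L = 770 mm.
Required throat t_e = P_u / (φ × 0.6 F_EXX × L) = 1010 / (0.75 × 0.6 × 430 × 770 × 10⁻³) = 6.779 mm.
Required leg w = t_e / 0.707 = 9.588 mm → use 10 mm.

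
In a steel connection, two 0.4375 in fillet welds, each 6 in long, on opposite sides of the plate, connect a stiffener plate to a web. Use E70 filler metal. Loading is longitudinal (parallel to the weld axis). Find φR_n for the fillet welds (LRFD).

E70XX → F_EXX = 70 ksi.
Effective throat t_e = 0.707 × 0.4375 = 0.3093 in.
Total length L = 12 in; A_we = 0.3093 × 12 = 3.712 in².
F_nw = 0.6 F_EXX = 0.6 × 70 = 42 ksi.
φR_n = 0.75 × 42 × 3.712 = 116.9 kips.

φR_n ≈ 117 kips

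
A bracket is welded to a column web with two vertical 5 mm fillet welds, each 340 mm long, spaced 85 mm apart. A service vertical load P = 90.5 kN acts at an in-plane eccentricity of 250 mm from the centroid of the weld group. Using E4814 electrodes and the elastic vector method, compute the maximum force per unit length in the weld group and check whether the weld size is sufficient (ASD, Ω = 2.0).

E48XX → F_EXX = 480 MPa.
Total weld length L_w = 680 mm. Treat welds as unit-width lines.
Polar moment about centroid: J = 2[d³/12 + d(b/2)²] = 2[340³/12 + 340×42.5²] = 7779000 mm³.
Direct shear f_v = P/L_w = 90.5×10³ / 680 = 133.1 N/mm (vertical).
Torsion M = P·e = 90.5×10³ × 250 = 22625000 N·mm.
Critical point at (x, y) = (42.5, 170) from centroid. f_tx = M·y/J = 494.4 N/mm; f_ty = M·x/J = 123.6 N/mm.
Resultant f_max = √[f_tx² + (f_v + f_ty)²] = √[494.4² + (133.1 + 123.6)²] = 557.1 N/mm.
Capacity per unit length: r_n/Ω = (1/2.0) × 0.6 × 480 × (0.707 × 5) = 509 N/mm.
557.1 > 509 → NOT adequate.

f_max ≈ 557 N/mm; NOT adequate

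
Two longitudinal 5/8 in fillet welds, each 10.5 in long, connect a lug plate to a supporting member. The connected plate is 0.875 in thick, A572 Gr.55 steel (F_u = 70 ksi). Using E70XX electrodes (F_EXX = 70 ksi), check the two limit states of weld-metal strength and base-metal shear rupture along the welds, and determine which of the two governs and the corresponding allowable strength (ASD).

R_n/Ω ≈ 195 kips (weld metal governs)

t_e = 0.707 × 0.625 = 0.4419 in; L = 21 in.
Weld metal: R_n/Ω = (1/2.0) × 0.6 × 70 × 0.4419 × 21 = 194.9 kips.
Base metal (shear rupture): R_n/Ω = (1/2.0) × 0.6 × 70 × 0.875 × 21 = 385.9 kips.
Governing: weld metal.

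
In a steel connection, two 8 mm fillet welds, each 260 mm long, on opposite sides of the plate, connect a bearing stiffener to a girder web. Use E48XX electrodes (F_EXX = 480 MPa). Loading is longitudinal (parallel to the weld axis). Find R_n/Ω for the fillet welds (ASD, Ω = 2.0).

Effective throat t_e = 0.707 × 8 = 5.656 mm.
Total length L = 520 mm; A_we = 5.656 × 520 = 2941 mm².
F_nw = 0.6 F_EXX = 0.6 × 480 = 288 MPa.
R_n = 288 × 2941 × 10⁻³ = 847 kN; R_n/Ω = 847/2.0 = 423.5 kN.

R_n/Ω ≈ 424 kN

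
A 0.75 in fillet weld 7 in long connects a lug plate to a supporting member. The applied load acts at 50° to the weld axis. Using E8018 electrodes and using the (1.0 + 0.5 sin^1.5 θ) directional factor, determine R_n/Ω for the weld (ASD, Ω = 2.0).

R_n/Ω ≈ 119 kips

E80XX → F_EXX = 80 ksi.
t_e = 0.707 × 0.75 = 0.5302 in; A_we = 0.5302 × 7 = 3.712 in².
Directional factor: 1.0 + 0.5 sin^1.5(50°) = 1.335.
F_nw = 0.6 × 80 × 1.335 = 64.09 ksi.
R_n/Ω = (64.09 × 3.712) / 2.0 = 118.9 kips.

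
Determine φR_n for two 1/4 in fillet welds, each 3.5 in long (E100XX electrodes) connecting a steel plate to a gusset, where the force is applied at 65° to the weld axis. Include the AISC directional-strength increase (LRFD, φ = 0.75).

φR_n ≈ 79.7 kips

E100XX → F_EXX = 100 ksi.
t_e = 0.707 × 0.25 = 0.1767 in; A_we = 0.1767 × 7 = 1.237 in².
Directional factor: 1.0 + 0.5 sin^1.5(65°) = 1.431.
F_nw = 0.6 × 100 × 1.431 = 85.88 ksi.
φR_n = 0.75 × 85.88 × 1.237 = 79.7 kips.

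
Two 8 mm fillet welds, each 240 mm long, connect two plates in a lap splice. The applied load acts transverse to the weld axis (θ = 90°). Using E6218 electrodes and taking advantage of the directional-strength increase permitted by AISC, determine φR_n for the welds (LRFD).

E62XX → F_EXX = 620 MPa.
t_e = 0.707 × 8 = 5.656 mm; A_we = 5.656 × 480 = 2715 mm².
Directional factor: 1.0 + 0.5 sin^1.5(90°) = 1.5.
F_nw = 0.6 × 620 × 1.5 = 558 MPa.
φR_n = 0.75 × 558 × 2715 × 10⁻³ = 1136 kN.

φR_n ≈ 1140 kN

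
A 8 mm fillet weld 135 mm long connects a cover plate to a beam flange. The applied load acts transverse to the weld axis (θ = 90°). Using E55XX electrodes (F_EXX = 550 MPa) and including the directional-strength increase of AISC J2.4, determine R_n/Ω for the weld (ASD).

R_n/Ω ≈ 189 kN

t_e = 0.707 × 8 = 5.656 mm; A_we = 5.656 × 135 = 763.6 mm².
Directional factor: 1.0 + 0.5 sin^1.5(90°) = 1.5.
F_nw = 0.6 × 550 × 1.5 = 495 MPa.
R_n/Ω = (495 × 763.6) / 2.0 × 10⁻³ = 189 kN.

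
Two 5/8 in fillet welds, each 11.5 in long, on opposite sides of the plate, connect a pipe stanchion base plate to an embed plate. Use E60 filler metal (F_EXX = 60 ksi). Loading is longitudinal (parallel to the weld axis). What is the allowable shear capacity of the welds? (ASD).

Effective throat t_e = 0.707 × 0.625 = 0.4419 in.
Total length L = 23 in; A_we = 0.4419 × 23 = 10.16 in².
F_nw = 0.6 F_EXX = 0.6 × 60 = 36 ksi.
R_n = 36 × 10.16 = 365.9 kip; R_n/Ω = 365.9/2.0 = 182.9 kip.

R_n/Ω ≈ 183 kip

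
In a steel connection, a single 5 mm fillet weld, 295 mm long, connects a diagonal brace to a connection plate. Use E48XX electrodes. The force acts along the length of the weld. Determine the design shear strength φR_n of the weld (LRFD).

φR_n ≈ 225 kN

E48XX → F_EXX = 480 MPa.
Effective throat t_e = 0.707 × 5 = 3.535 mm.
Total length L = 295 mm; A_we = 3.535 × 295 = 1043 mm².
F_nw = 0.6 F_EXX = 0.6 × 480 = 288 MPa.
φR_n = 0.75 × 288 × 1043 × 10⁻³ = 225.3 kN.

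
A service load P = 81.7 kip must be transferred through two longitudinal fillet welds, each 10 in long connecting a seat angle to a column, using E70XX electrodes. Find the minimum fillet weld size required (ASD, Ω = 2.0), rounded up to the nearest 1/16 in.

w = 5/16 in

E70XX → F_EXX = 70 ksi.
Total weld length L = 20 in.
Required throat t_e = P × Ω / (0.6 F_EXX × L) = 81.7 × 2.0 / (0.6 × 70 × 20) = 0.1945 in.
Required leg w = t_e / 0.707 = 0.2751 in → use 5/16 in.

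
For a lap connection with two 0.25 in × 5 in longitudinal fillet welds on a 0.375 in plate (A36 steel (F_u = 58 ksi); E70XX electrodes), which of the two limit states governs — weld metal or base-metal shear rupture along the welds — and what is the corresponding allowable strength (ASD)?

E70XX → F_EXX = 70 ksi.
t_e = 0.707 × 0.25 = 0.1767 in; L = 10 in.
Weld metal: R_n/Ω = (1/2.0) × 0.6 × 70 × 0.1767 × 10 = 37.12 kips.
Base metal (shear rupture): R_n/Ω = (1/2.0) × 0.6 × 58 × 0.375 × 10 = 65.25 kips.
Governing: weld metal.

R_n/Ω ≈ 37.1 kips (weld metal governs)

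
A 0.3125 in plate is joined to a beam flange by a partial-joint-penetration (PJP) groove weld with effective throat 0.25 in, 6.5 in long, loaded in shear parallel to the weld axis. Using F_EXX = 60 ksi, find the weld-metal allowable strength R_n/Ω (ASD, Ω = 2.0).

Effective throat (given) t_e = 0.25 in.
A_we = 0.25 × 6.5 = 1.625 in².
F_nw = 0.6 F_EXX = 36 ksi.
R_n/Ω = (36 × 1.625) / 2.0 = 29.25 kips.

R_n/Ω ≈ 29.2 kips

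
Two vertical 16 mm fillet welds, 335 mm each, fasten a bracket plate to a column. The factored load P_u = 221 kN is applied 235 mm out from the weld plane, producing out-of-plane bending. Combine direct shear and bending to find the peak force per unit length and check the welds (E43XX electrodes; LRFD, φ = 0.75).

f_max ≈ 1430 N/mm; adequate

E43XX → F_EXX = 430 MPa.
L_w = 2 × 335 = 670 mm; section modulus (unit throat) S = 2 × L²/6 = 37410 mm².
Direct shear f_v = P/L_w = 221×10³/670 = 329.9 N/mm.
Moment M = P × e = 221×10³ × 235 = 51935000 N·mm; bending f_b = M/S = 1388 N/mm.
f_max = √(f_v² + f_b²) = √(329.9² + 1388²) = 1427 N/mm.
φr_n = 0.75 × 0.6 × 430 × (0.707 × 16) = 2189 N/mm → adequate.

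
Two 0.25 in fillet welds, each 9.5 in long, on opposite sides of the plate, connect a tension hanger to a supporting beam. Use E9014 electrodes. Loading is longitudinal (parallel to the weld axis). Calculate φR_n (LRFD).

φR_n ≈ 136 kips

E90XX → F_EXX = 90 ksi.
Effective throat t_e = 0.707 × 0.25 = 0.1767 in.
Total length L = 19 in; A_we = 0.1767 × 19 = 3.358 in².
F_nw = 0.6 F_EXX = 0.6 × 90 = 54 ksi.
φR_n = 0.75 × 54 × 3.358 = 136 kips.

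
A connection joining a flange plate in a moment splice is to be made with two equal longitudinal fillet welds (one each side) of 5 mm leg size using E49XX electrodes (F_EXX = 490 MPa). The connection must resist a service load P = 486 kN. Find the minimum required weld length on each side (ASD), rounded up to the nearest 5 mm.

L = 470 mm on each side

Throat t_e = 0.707 × 5 = 3.535 mm.
r_n/Ω = (0.6 × 490 × 3.535) / 2.0 = 519.6 N/mm = 0.5196 kN/mm.
L_req = P / (r_n/Ω) = 486 / 0.5196 = 935.3 mm total.
Per side: 935.3 / 2 = 467.6 mm.
Round up → use L = 470 mm on each side.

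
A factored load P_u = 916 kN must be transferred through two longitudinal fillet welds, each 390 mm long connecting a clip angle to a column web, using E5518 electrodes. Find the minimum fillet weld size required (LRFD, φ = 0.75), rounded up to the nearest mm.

w = 7 mm

E55XX → F_EXX = 550 MPa.
Total weld length L = 780 mm.
Required throat t_e = P_u / (φ × 0.6 F_EXX × L) = 916 / (0.75 × 0.6 × 550 × 780 × 10⁻³) = 4.745 mm.
Required leg w = t_e / 0.707 = 6.711 mm → use 7 mm.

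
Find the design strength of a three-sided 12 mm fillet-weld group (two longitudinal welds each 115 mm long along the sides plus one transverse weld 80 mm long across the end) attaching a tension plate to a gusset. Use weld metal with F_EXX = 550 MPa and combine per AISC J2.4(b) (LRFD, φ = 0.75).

φR_n ≈ 662 kN

t_e = 0.707 × 12 = 8.484 mm.
R_nwl = 0.6 × 550 × 8.484 × 230 × 10⁻³ = 643.9 kN (longitudinal, 2 welds).
R_nwt = 0.6 × 550 × 8.484 × 80 × 10⁻³ = 224 kN (transverse, base value).
(i) R_nwl + R_nwt = 867.9 kN; (ii) 0.85 R_nwl + 1.5 R_nwt = 883.3 kN.
R_n = max = 883.3 kN [governs: (ii)]; φR_n = 662.5 kN.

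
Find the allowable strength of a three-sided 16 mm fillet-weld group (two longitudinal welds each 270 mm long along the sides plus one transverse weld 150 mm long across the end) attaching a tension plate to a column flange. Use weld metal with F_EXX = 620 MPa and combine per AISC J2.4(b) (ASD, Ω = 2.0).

R_n/Ω ≈ 1450 kN

t_e = 0.707 × 16 = 11.31 mm.
R_nwl = 0.6 × 620 × 11.31 × 540 × 10⁻³ = 2272 kN (longitudinal, 2 welds).
R_nwt = 0.6 × 620 × 11.31 × 150 × 10⁻³ = 631.2 kN (transverse, base value).
(i) R_nwl + R_nwt = 2904 kN; (ii) 0.85 R_nwl + 1.5 R_nwt = 2878 kN.
R_n = max = 2904 kN [governs: (i)]; R_n/Ω = 1452 kN.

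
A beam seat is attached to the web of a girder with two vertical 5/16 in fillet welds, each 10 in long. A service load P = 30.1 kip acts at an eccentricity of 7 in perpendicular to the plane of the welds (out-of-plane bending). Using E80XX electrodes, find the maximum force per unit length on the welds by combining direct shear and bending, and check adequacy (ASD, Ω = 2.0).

f_max ≈ 6.5 kip/in; NOT adequate

E80XX → F_EXX = 80 ksi.
L_w = 2 × 10 = 20 in; section modulus (unit throat) S = 2 × L²/6 = 33.33 in².
Direct shear f_v = P/L_w = 30.1/20 = 1.505 kip/in.
Moment M = P × e = 30.1 × 7 = 210.7 kip·in; bending f_b = M/S = 6.321 kip/in.
f_max = √(f_v² + f_b²) = √(1.505² + 6.321²) = 6.498 kip/in.
r_n/Ω = (1/2.0) × 0.6 × 80 × (0.707 × 0.3125) = 5.302 kip/in → NOT adequate.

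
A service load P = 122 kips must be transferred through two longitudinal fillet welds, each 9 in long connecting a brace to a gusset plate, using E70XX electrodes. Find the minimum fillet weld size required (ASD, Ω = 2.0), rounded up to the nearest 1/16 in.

E70XX → F_EXX = 70 ksi.
Total weld length L = 18 in.
Required throat t_e = P × Ω / (0.6 F_EXX × L) = 122 × 2.0 / (0.6 × 70 × 18) = 0.3228 in.
Required leg w = t_e / 0.707 = 0.4565 in → use 1/2 in.

w = 1/2 in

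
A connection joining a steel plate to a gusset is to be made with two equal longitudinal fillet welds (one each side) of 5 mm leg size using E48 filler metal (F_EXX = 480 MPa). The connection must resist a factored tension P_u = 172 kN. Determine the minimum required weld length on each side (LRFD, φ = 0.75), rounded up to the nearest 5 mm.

L = 115 mm on each side

Throat t_e = 0.707 × 5 = 3.535 mm.
φr_n = 0.75 × 0.6 × 480 × 3.535 × 10⁻³ = 0.7636 kN/mm.
L_req = P_u / φr_n = 172 / 0.7636 = 225.3 mm total.
Per side: 225.3 / 2 = 112.6 mm.
Round up → use L = 115 mm on each side.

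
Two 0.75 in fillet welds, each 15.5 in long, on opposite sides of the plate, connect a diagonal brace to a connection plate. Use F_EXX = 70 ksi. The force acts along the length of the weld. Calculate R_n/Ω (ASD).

Effective throat t_e = 0.707 × 0.75 = 0.5302 in.
Total length L = 31 in; A_we = 0.5302 × 31 = 16.44 in².
F_nw = 0.6 F_EXX = 0.6 × 70 = 42 ksi.
R_n = 42 × 16.44 = 690.4 kips; R_n/Ω = 690.4/2.0 = 345.2 kips.

R_n/Ω ≈ 345 kips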